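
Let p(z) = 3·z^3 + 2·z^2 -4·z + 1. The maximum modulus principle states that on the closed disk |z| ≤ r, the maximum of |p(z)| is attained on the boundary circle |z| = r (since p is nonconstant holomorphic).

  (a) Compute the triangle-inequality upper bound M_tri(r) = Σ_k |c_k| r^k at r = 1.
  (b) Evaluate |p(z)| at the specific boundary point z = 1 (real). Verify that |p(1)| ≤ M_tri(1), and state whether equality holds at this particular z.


Coefficients: c_0 = 1, c_1 = -4, c_2 = 2, c_3 = 3. Radius r = 1.
Part (a). Triangle bound: M_tri(r) = Σ_k |c_k| r^k
  = |1|·1^0 + |-4|·1^1 + |2|·1^2 + |3|·1^3
  = 1 + 4 + 2 + 3 = 10.
This bounds M(r) := max_{|z|=r} |p(z)| from above; equality holds iff all terms c_k z^k can be made to align in phase at a single z on |z|=r.
Part (b). At z = 1 (real, on the circle |z| = r):
  p(1) = (1)·1^0 + (-4)·1^1 + (2)·1^2 + (3)·1^3 = 2.
  |p(1)| = 2.
Check: |p(1)| = 2 ≤ 10 = M_tri(1). ✓ Equality does not hold at z = 1 (the coefficients have mixed signs, so the terms do not all align in phase there).

M_tri(1) = 10; |p(1)| = 2; equality at z=1: no.


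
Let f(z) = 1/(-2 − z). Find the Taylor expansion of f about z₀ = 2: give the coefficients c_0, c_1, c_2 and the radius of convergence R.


Let w = z − z₀, so z = z₀ + w.
Then -2 − z = -2 − (z₀ + w) = (-2 − z₀) − w = -4 − w.
f(z) = 1/(-4 − w) = (1/(-4)) · 1/(1 − w/(-4)) = Σ_{n≥0} w^n / (-4)^(n+1).
So c_n = 1/(-4)^(n+1):
  c_0 = 1/(-4)^1 = -1/4.
  c_1 = 1/(-4)^2 = 1/16.
  c_2 = 1/(-4)^3 = -1/64.
The series is valid for |w/d| < 1, i.e. |z − z₀| < |d|.
Radius of convergence: R = |-2 − z₀| = |-4| = 4 (distance from z₀ to the singularity z = -2).

c_0 = -1/4, c_1 = 1/16, c_2 = -1/64; R = 4.


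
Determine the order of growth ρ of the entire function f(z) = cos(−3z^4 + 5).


Write cos(w) = (e^{iw} ± e^{−iw})/(2 or 2i), so |cos(w)| ≤ e^{|w|}. With w = −3z^4 + 5, |w| ≤ 3r^4 + 5 on |z|=r, giving M(r) ≤ e^{3r^4 + 5} and ρ ≤ 4. For the lower bound, choose z on |z|=r with -3z^4 purely imaginary of modulus 3r^4; then |cos(−3z^4 + 5)| grows like e^{3r^4}/2, so ρ ≥ 4. Hence ρ = 4.
Therefore ρ = 4.

Order ρ = 4.


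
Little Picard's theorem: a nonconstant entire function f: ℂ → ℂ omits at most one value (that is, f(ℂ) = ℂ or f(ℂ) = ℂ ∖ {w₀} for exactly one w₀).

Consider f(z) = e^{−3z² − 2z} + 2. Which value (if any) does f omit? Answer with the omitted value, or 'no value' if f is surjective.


Little Picard bounds the complement of f(ℂ) to at most one point.
The exponent g(z) = −3z² − 2z is a nonconstant polynomial, hence surjective onto ℂ. So e^{g(z)} takes every value in {e^w : w ∈ ℂ} = ℂ ∖ {0}. Adding 2 shifts the range to ℂ ∖ {2}. f omits exactly 2.

Omitted value: 2.


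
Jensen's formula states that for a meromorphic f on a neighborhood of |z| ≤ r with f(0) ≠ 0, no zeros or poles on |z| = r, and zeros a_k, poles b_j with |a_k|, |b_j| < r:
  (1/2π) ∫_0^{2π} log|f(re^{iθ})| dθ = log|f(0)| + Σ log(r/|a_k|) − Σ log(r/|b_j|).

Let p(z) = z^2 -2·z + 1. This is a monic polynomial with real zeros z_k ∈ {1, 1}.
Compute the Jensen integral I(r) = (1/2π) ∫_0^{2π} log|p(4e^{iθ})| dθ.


Zeros: 1, 1; r = 4.
Inside |z| < r: 1, 1. Outside (|z| ≥ r): ∅.
p(0) = 1, so log|p(0)| = log(1) = 0.0000.
Apply Jensen: I(r) = log|p(0)| + Σ_k log(r/|z_k|), summed over zeros inside |z| < r.
  log(r/|z_k|) for z_k = 1: log(4/1) = 1.3863
  log(r/|z_k|) for z_k = 1: log(4/1) = 1.3863
Sum over inside zeros: 2.7726.
I(r) = log|p(0)| + (inside sum) = 0.0000 + 2.7726 = 2.7726.
Closed form (all zeros inside, monic): I(r) = n·log(r) = 2·log(4) = 2.7726. ✓

I(r) ≈ 2.7726.


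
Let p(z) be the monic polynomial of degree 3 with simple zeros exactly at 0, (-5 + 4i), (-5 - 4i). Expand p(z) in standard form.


The polynomial is p(z) = ∏_{α ∈ S} (z − α), where S = {0, (-5 + 4i), (-5 - 4i)}.
Expanding the product yields: p(z) = z^3 + 10·z^2 + 41·z.
Note conjugate pairs combine to real quadratics: (z − (-5+4i))(z − (-5−4i)) = z² + 10z + 41.
The resulting polynomial has degree 3 and real coefficients as required.

p(z) = z^3 + 10·z^2 + 41·z.


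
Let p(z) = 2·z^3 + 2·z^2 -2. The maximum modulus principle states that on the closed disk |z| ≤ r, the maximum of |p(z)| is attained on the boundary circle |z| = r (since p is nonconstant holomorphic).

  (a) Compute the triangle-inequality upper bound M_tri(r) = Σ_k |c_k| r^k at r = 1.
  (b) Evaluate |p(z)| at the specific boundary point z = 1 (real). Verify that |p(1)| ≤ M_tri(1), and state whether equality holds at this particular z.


Coefficients: c_0 = -2, c_1 = 0, c_2 = 2, c_3 = 2. Radius r = 1.
Part (a). Triangle bound: M_tri(r) = Σ_k |c_k| r^k
  = |-2|·1^0 + |0|·1^1 + |2|·1^2 + |2|·1^3
  = 2 + 0 + 2 + 2 = 6.
This bounds M(r) := max_{|z|=r} |p(z)| from above; equality holds iff all terms c_k z^k can be made to align in phase at a single z on |z|=r.
Part (b). At z = 1 (real, on the circle |z| = r):
  p(1) = (-2)·1^0 + (0)·1^1 + (2)·1^2 + (2)·1^3 = 2.
  |p(1)| = 2.
Check: |p(1)| = 2 ≤ 6 = M_tri(1). ✓ Equality does not hold at z = 1 (the coefficients have mixed signs, so the terms do not all align in phase there).

M_tri(1) = 6; |p(1)| = 2; equality at z=1: no.


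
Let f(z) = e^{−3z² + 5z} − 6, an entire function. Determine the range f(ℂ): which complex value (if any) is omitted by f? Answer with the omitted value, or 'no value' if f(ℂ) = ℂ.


Little Picard bounds the complement of f(ℂ) to at most one point.
The exponent g(z) = −3z² + 5z is a nonconstant polynomial, hence surjective onto ℂ. So e^{g(z)} takes every value in {e^w : w ∈ ℂ} = ℂ ∖ {0}. Adding -6 shifts the range to ℂ ∖ {-6}. f omits exactly -6.

Omitted value: -6.


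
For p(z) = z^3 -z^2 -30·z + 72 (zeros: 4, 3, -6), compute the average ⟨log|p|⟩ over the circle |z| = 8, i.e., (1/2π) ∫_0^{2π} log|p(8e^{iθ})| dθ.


Zeros: -6, 3, 4; r = 8.
Inside |z| < r: -6, 3, 4. Outside (|z| ≥ r): ∅.
p(0) = 72, so log|p(0)| = log(72) = 4.2767.
Apply Jensen: I(r) = log|p(0)| + Σ_k log(r/|z_k|), summed over zeros inside |z| < r.
  log(r/|z_k|) for z_k = 4: log(8/4) = 0.6931
  log(r/|z_k|) for z_k = 3: log(8/3) = 0.9808
  log(r/|z_k|) for z_k = -6: log(8/6) = 0.2877
Sum over inside zeros: 1.9617.
I(r) = log|p(0)| + (inside sum) = 4.2767 + 1.9617 = 6.2383.
Closed form (all zeros inside, monic): I(r) = n·log(r) = 3·log(8) = 6.2383. ✓

I(r) ≈ 6.2383.


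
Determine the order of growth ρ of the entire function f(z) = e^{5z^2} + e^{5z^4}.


Each summand is entire of order 2 and 4 respectively (as in the single-exponential case). The order of a sum is at most the max of the orders, so ρ ≤ 4. For the lower bound: on |z|=r choose arg z so that 5z^4 is real positive; then |e^{5z^4}| = e^{5r^4} while |e^{5z^2}| ≤ e^{5r^2} = o(e^{5r^4}). So |f| ≥ e^{5r^4}(1 − o(1)) and ρ ≥ 4. Hence ρ = max(2, 4) = 4.
Therefore ρ = 4.

Order ρ = 4.


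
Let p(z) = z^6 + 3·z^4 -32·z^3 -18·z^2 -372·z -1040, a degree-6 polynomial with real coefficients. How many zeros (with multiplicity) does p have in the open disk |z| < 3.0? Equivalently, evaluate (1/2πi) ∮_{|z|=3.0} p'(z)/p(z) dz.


The zeros of p are: (-2 + 3i), (-2 - 3i), -2, (1 + 3i), (1 - 3i), 4.
Their magnitudes are: 3.606, 3.606, 2, 3.162, 3.162, 4.
Zeros with |z| < R = 3.0: -2.
Count = 1.
By the argument principle, (1/2πi) ∮_{|z|=R} p'(z)/p(z) dz equals exactly this count.

Number of zeros inside |z| < 3.0: 1.


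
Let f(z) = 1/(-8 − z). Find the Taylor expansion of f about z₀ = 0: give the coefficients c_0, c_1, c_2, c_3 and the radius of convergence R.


Let w = z − z₀, so z = z₀ + w.
Then -8 − z = -8 − (z₀ + w) = (-8 − z₀) − w = -8 − w.
f(z) = 1/(-8 − w) = (1/(-8)) · 1/(1 − w/(-8)) = Σ_{n≥0} w^n / (-8)^(n+1).
So c_n = 1/(-8)^(n+1):
  c_0 = 1/(-8)^1 = -1/8.
  c_1 = 1/(-8)^2 = 1/64.
  c_2 = 1/(-8)^3 = -1/512.
  c_3 = 1/(-8)^4 = 1/4096.
The series is valid for |w/d| < 1, i.e. |z − z₀| < |d|.
Radius of convergence: R = |-8 − z₀| = |-8| = 8 (distance from z₀ to the singularity z = -8).

c_0 = -1/8, c_1 = 1/64, c_2 = -1/512, c_3 = 1/4096; R = 8.


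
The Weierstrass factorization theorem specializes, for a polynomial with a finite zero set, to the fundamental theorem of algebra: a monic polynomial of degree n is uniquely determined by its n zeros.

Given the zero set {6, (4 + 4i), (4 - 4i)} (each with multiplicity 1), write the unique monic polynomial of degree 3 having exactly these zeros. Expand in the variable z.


The polynomial is p(z) = ∏_{α ∈ S} (z − α), where S = {6, (4 + 4i), (4 - 4i)}.
Expanding the product yields: p(z) = z^3 -14·z^2 + 80·z -192.
Note conjugate pairs combine to real quadratics: (z − (4+4i))(z − (4−4i)) = z² − 8z + 32.
The resulting polynomial has degree 3 and real coefficients as required.

p(z) = z^3 -14·z^2 + 80·z -192.


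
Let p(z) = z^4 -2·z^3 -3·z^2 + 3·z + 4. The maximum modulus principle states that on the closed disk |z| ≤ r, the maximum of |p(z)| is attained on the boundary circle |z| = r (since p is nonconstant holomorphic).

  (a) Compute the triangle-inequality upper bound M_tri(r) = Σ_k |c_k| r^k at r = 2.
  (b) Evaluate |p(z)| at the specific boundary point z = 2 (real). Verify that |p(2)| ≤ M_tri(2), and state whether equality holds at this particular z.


Coefficients: c_0 = 4, c_1 = 3, c_2 = -3, c_3 = -2, c_4 = 1. Radius r = 2.
Part (a). Triangle bound: M_tri(r) = Σ_k |c_k| r^k
  = |4|·2^0 + |3|·2^1 + |-3|·2^2 + |-2|·2^3 + |1|·2^4
  = 4 + 6 + 12 + 16 + 16 = 54.
This bounds M(r) := max_{|z|=r} |p(z)| from above; equality holds iff all terms c_k z^k can be made to align in phase at a single z on |z|=r.
Part (b). At z = 2 (real, on the circle |z| = r):
  p(2) = (4)·2^0 + (3)·2^1 + (-3)·2^2 + (-2)·2^3 + (1)·2^4 = -2.
  |p(2)| = 2.
Check: |p(2)| = 2 ≤ 54 = M_tri(2). ✓ Equality does not hold at z = 2 (the coefficients have mixed signs, so the terms do not all align in phase there).

M_tri(2) = 54; |p(2)| = 2; equality at z=2: no.


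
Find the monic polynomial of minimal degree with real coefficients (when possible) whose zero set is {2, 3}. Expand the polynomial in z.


The polynomial is p(z) = ∏_{α ∈ S} (z − α), where S = {2, 3}.
Expanding the product yields: p(z) = z^2 -5·z + 6.
The resulting polynomial has degree 2 and real coefficients as required.

p(z) = z^2 -5·z + 6.


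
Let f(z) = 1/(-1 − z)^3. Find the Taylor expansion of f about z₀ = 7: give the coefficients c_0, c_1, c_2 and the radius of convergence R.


Let w = z − z₀, so z = z₀ + w.
Then -1 − z = -1 − (z₀ + w) = (-1 − z₀) − w = -8 − w.
f(z) = 1/(-8 − w)^3 = (1/(-8)^3) · (1 − w/(-8))^{−3}.
By the binomial series (1−u)^{−3} = Σ_{n≥0} C(n+2, 2) u^n for |u|<1, with u = w/(-8):
  c_n = C(n+2, 2) / (-8)^(n+3).
  c_0 = 1/(-8)^3 = -1/512.
  c_1 = 3/(-8)^4 = 3/4096.
  c_2 = 6/(-8)^5 = -3/16384.
The series is valid for |w/d| < 1, i.e. |z − z₀| < |d|.
Radius of convergence: R = |-1 − z₀| = |-8| = 8 (distance from z₀ to the singularity z = -1).

c_0 = -1/512, c_1 = 3/4096, c_2 = -3/16384; R = 8.


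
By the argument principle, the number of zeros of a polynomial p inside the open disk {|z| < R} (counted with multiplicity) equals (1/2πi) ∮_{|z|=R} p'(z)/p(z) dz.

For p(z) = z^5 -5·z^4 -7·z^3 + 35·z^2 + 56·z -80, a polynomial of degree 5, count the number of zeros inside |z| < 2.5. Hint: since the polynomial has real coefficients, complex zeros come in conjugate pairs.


The zeros of p are: (-2 + 1i), (-2 - 1i), 4, 4, 1.
Their magnitudes are: 2.236, 2.236, 4, 4, 1.
Zeros with |z| < R = 2.5: (-2 + 1i), (-2 - 1i), 1.
Count = 3.
By the argument principle, (1/2πi) ∮_{|z|=R} p'(z)/p(z) dz equals exactly this count.

Number of zeros inside |z| < 2.5: 3.


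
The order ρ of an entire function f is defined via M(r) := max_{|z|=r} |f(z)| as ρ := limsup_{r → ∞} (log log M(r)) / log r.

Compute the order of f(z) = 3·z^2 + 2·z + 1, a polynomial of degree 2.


|f(z)| ≤ Σ|c_k|·r^k = O(r^2) as r → ∞. Polynomial growth is O(e^{r^ε}) for every ε > 0 (since r^2/e^{r^ε} → 0), so ρ ≤ ε for all ε > 0, i.e. ρ = 0. Every nonconstant polynomial has order 0.
Therefore ρ = 0.

Order ρ = 0.


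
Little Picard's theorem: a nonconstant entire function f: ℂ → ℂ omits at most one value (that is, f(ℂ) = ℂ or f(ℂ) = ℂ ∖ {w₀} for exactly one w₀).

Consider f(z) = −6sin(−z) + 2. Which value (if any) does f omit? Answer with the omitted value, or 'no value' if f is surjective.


Little Picard bounds the complement of f(ℂ) to at most one point.
sin is entire and surjective onto ℂ: for every w ∈ ℂ, sin(ζ) = w has a solution ζ ∈ ℂ (e.g., via the complex inverse arcsin). With ζ = −z this gives z = ζ/(-1). Then -6·sin(−z) takes every value in -6·ℂ = ℂ, and adding 2 is a bijection of ℂ. So f is surjective and omits no value. (Note: only on the real line is sin bounded by [−1, 1].)

Omitted value: no value.


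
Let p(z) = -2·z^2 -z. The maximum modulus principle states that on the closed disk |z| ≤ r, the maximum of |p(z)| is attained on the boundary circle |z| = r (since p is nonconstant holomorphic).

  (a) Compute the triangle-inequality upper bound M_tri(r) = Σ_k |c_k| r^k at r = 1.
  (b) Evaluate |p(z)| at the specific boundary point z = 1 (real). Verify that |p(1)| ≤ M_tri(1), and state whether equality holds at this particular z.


Coefficients: c_0 = 0, c_1 = -1, c_2 = -2. Radius r = 1.
Part (a). Triangle bound: M_tri(r) = Σ_k |c_k| r^k
  = |0|·1^0 + |-1|·1^1 + |-2|·1^2
  = 0 + 1 + 2 = 3.
This bounds M(r) := max_{|z|=r} |p(z)| from above; equality holds iff all terms c_k z^k can be made to align in phase at a single z on |z|=r.
Part (b). At z = 1 (real, on the circle |z| = r):
  p(1) = (0)·1^0 + (-1)·1^1 + (-2)·1^2 = -3.
  |p(1)| = 3.
Since all nonzero coefficients share the same sign, |p(1)| = 3 = M_tri(1); the triangle bound is attained at z = 1, so in fact M(r) = 3.

M_tri(1) = 3; |p(1)| = 3; equality at z=1: yes.


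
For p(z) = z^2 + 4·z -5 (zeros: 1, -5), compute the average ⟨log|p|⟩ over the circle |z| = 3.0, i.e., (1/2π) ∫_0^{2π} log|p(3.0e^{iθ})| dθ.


Zeros: -5, 1; r = 3.0.
Inside |z| < r: 1. Outside (|z| ≥ r): -5.
p(0) = -5, so log|p(0)| = log(5) = 1.6094.
Apply Jensen: I(r) = log|p(0)| + Σ_k log(r/|z_k|), summed over zeros inside |z| < r.
  log(r/|z_k|) for z_k = 1: log(3.0/1) = 1.0986
  Outside zeros (-5) contribute nothing to the Jensen sum.
Sum over inside zeros: 1.0986.
I(r) = log|p(0)| + (inside sum) = 1.6094 + 1.0986 = 2.7081.
Note: since some zeros are outside |z| ≤ r, the simplified n·log(r) form does NOT apply — only the inside zeros contribute.

I(r) ≈ 2.7081.


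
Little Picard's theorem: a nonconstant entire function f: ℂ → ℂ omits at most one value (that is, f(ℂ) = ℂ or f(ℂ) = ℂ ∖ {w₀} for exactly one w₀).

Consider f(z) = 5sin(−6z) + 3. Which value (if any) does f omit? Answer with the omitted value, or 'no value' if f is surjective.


Little Picard bounds the complement of f(ℂ) to at most one point.
sin is entire and surjective onto ℂ: for every w ∈ ℂ, sin(ζ) = w has a solution ζ ∈ ℂ (e.g., via the complex inverse arcsin). With ζ = −6z this gives z = ζ/(-6). Then 5·sin(−6z) takes every value in 5·ℂ = ℂ, and adding 3 is a bijection of ℂ. So f is surjective and omits no value. (Note: only on the real line is sin bounded by [−1, 1].)

Omitted value: no value.


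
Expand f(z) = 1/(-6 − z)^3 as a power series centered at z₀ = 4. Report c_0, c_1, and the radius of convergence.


Let w = z − z₀, so z = z₀ + w.
Then -6 − z = -6 − (z₀ + w) = (-6 − z₀) − w = -10 − w.
f(z) = 1/(-10 − w)^3 = (1/(-10)^3) · (1 − w/(-10))^{−3}.
By the binomial series (1−u)^{−3} = Σ_{n≥0} C(n+2, 2) u^n for |u|<1, with u = w/(-10):
  c_n = C(n+2, 2) / (-10)^(n+3).
  c_0 = 1/(-10)^3 = -1/1000.
  c_1 = 3/(-10)^4 = 3/10000.
The series is valid for |w/d| < 1, i.e. |z − z₀| < |d|.
Radius of convergence: R = |-6 − z₀| = |-10| = 10 (distance from z₀ to the singularity z = -6).

c_0 = -1/1000, c_1 = 3/10000; R = 10.


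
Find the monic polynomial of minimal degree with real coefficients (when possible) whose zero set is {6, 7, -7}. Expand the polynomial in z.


The polynomial is p(z) = ∏_{α ∈ S} (z − α), where S = {6, 7, -7}.
Expanding the product yields: p(z) = z^3 -6·z^2 -49·z + 294.
The resulting polynomial has degree 3 and real coefficients as required.

p(z) = z^3 -6·z^2 -49·z + 294.


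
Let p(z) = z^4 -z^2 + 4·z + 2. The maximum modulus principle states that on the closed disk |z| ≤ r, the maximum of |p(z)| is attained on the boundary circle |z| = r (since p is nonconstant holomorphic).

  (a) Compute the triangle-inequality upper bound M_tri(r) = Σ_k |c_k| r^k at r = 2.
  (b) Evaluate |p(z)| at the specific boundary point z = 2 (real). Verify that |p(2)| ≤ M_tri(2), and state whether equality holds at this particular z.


Coefficients: c_0 = 2, c_1 = 4, c_2 = -1, c_3 = 0, c_4 = 1. Radius r = 2.
Part (a). Triangle bound: M_tri(r) = Σ_k |c_k| r^k
  = |2|·2^0 + |4|·2^1 + |-1|·2^2 + |0|·2^3 + |1|·2^4
  = 2 + 8 + 4 + 0 + 16 = 30.
This bounds M(r) := max_{|z|=r} |p(z)| from above; equality holds iff all terms c_k z^k can be made to align in phase at a single z on |z|=r.
Part (b). At z = 2 (real, on the circle |z| = r):
  p(2) = (2)·2^0 + (4)·2^1 + (-1)·2^2 + (0)·2^3 + (1)·2^4 = 22.
  |p(2)| = 22.
Check: |p(2)| = 22 ≤ 30 = M_tri(2). ✓ Equality does not hold at z = 2 (the coefficients have mixed signs, so the terms do not all align in phase there).

M_tri(2) = 30; |p(2)| = 22; equality at z=2: no.


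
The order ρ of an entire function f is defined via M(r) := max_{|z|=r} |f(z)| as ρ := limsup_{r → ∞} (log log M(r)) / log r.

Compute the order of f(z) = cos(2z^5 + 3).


Write cos(w) = (e^{iw} ± e^{−iw})/(2 or 2i), so |cos(w)| ≤ e^{|w|}. With w = 2z^5 + 3, |w| ≤ 2r^5 + 3 on |z|=r, giving M(r) ≤ e^{2r^5 + 3} and ρ ≤ 5. For the lower bound, choose z on |z|=r with 2z^5 purely imaginary of modulus 2r^5; then |cos(2z^5 + 3)| grows like e^{2r^5}/2, so ρ ≥ 5. Hence ρ = 5.
Therefore ρ = 5.

Order ρ = 5.


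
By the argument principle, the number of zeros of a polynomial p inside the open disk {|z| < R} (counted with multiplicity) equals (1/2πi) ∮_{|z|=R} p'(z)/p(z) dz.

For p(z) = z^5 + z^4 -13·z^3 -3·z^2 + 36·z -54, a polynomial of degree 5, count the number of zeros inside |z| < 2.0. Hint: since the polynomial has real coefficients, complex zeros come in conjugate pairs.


The zeros of p are: -3, 3, (1 + 1i), (1 - 1i), -3.
Their magnitudes are: 3, 3, 1.414, 1.414, 3.
Zeros with |z| < R = 2.0: (1 + 1i), (1 - 1i).
Count = 2.
By the argument principle, (1/2πi) ∮_{|z|=R} p'(z)/p(z) dz equals exactly this count.

Number of zeros inside |z| < 2.0: 2.


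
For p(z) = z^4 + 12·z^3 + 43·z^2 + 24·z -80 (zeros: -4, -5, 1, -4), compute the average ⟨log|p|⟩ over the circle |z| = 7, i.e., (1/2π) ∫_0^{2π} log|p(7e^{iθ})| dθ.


Zeros: -5, -4, -4, 1; r = 7.
Inside |z| < r: -5, -4, -4, 1. Outside (|z| ≥ r): ∅.
p(0) = -80, so log|p(0)| = log(80) = 4.3820.
Apply Jensen: I(r) = log|p(0)| + Σ_k log(r/|z_k|), summed over zeros inside |z| < r.
  log(r/|z_k|) for z_k = -4: log(7/4) = 0.5596
  log(r/|z_k|) for z_k = -5: log(7/5) = 0.3365
  log(r/|z_k|) for z_k = 1: log(7/1) = 1.9459
  log(r/|z_k|) for z_k = -4: log(7/4) = 0.5596
Sum over inside zeros: 3.4016.
I(r) = log|p(0)| + (inside sum) = 4.3820 + 3.4016 = 7.7836.
Closed form (all zeros inside, monic): I(r) = n·log(r) = 4·log(7) = 7.7836. ✓

I(r) ≈ 7.7836.


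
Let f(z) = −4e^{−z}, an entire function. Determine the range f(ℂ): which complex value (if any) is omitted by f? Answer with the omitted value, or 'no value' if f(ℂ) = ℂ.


Little Picard bounds the complement of f(ℂ) to at most one point.
e^{−z} is never zero on ℂ, so -4·e^{−z} takes every value in ℂ ∖ {0}. Adding 0 shifts the range to ℂ ∖ {0}. Thus f omits exactly the value 0.

Omitted value: 0.


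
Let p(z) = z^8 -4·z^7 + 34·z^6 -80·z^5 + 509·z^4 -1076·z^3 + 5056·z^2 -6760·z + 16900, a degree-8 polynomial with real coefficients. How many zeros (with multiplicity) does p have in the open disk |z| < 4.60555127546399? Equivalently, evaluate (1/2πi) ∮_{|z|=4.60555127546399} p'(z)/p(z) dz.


The zeros of p are: (-2 + 3i), (-2 - 3i), (1 + 3i), (1 - 3i), (2 + 3i), (2 - 3i), (1 + 3i), (1 - 3i).
Their magnitudes are: 3.606, 3.606, 3.162, 3.162, 3.606, 3.606, 3.162, 3.162.
Zeros with |z| < R = 4.60555127546399: (-2 + 3i), (-2 - 3i), (1 + 3i), (1 - 3i), (2 + 3i), (2 - 3i), (1 + 3i), (1 - 3i).
Count = 8.
By the argument principle, (1/2πi) ∮_{|z|=R} p'(z)/p(z) dz equals exactly this count.

Number of zeros inside |z| < 4.60555127546399: 8.


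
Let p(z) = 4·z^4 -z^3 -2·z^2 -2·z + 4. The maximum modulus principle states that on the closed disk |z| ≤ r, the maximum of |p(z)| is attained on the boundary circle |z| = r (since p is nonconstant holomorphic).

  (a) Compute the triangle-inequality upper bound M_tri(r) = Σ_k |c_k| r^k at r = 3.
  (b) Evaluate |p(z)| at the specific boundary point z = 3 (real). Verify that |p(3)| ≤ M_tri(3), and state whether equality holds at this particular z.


Coefficients: c_0 = 4, c_1 = -2, c_2 = -2, c_3 = -1, c_4 = 4. Radius r = 3.
Part (a). Triangle bound: M_tri(r) = Σ_k |c_k| r^k
  = |4|·3^0 + |-2|·3^1 + |-2|·3^2 + |-1|·3^3 + |4|·3^4
  = 4 + 6 + 18 + 27 + 324 = 379.
This bounds M(r) := max_{|z|=r} |p(z)| from above; equality holds iff all terms c_k z^k can be made to align in phase at a single z on |z|=r.
Part (b). At z = 3 (real, on the circle |z| = r):
  p(3) = (4)·3^0 + (-2)·3^1 + (-2)·3^2 + (-1)·3^3 + (4)·3^4 = 277.
  |p(3)| = 277.
Check: |p(3)| = 277 ≤ 379 = M_tri(3). ✓ Equality does not hold at z = 3 (the coefficients have mixed signs, so the terms do not all align in phase there).

M_tri(3) = 379; |p(3)| = 277; equality at z=3: no.


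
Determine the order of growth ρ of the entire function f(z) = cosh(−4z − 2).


cosh(w) is a linear combination of e^{iw} and e^{−iw} (or e^w, e^{−w} in the hyperbolic case), so |cosh(w)| ≤ e^{|w|}. With w = −4z − 2, |w| ≤ 4|z| + 2 = 4r + 2 on |z| = r, giving M(r) ≤ e^{4r + 2}, so ρ ≤ 1. On a suitable ray (z = it for sin/cos; z = t for sinh/cosh, t real → ∞), |cosh(−4z − 2)| grows like e^{4|t|}/2, so ρ ≥ 1. Hence ρ = 1.
Therefore ρ = 1.

Order ρ = 1.


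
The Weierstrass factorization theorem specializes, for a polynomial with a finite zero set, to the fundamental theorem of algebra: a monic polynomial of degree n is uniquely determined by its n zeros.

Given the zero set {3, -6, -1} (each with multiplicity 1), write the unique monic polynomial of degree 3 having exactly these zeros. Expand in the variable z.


The polynomial is p(z) = ∏_{α ∈ S} (z − α), where S = {3, -6, -1}.
Expanding the product yields: p(z) = z^3 + 4·z^2 -15·z -18.
The resulting polynomial has degree 3 and real coefficients as required.

p(z) = z^3 + 4·z^2 -15·z -18.


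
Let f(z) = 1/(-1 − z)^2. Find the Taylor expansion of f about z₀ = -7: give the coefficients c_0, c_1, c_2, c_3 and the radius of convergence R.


Let w = z − z₀, so z = z₀ + w.
Then -1 − z = -1 − (z₀ + w) = (-1 − z₀) − w = 6 − w.
f(z) = 1/(6 − w)^2 = (1/(6)^2) · (1 − w/(6))^{−2}.
By the binomial series (1−u)^{−2} = Σ_{n≥0} C(n+1, 1) u^n for |u|<1, with u = w/(6):
  c_n = C(n+1, 1) / (6)^(n+2).
  c_0 = 1/(6)^2 = 1/36.
  c_1 = 2/(6)^3 = 1/108.
  c_2 = 3/(6)^4 = 1/432.
  c_3 = 4/(6)^5 = 1/1944.
The series is valid for |w/d| < 1, i.e. |z − z₀| < |d|.
Radius of convergence: R = |-1 − z₀| = |6| = 6 (distance from z₀ to the singularity z = -1).

c_0 = 1/36, c_1 = 1/108, c_2 = 1/432, c_3 = 1/1944; R = 6.


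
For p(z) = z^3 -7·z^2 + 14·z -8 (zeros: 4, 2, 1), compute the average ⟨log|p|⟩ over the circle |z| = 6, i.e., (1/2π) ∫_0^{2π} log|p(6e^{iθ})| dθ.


Zeros: 1, 2, 4; r = 6.
Inside |z| < r: 1, 2, 4. Outside (|z| ≥ r): ∅.
p(0) = -8, so log|p(0)| = log(8) = 2.0794.
Apply Jensen: I(r) = log|p(0)| + Σ_k log(r/|z_k|), summed over zeros inside |z| < r.
  log(r/|z_k|) for z_k = 4: log(6/4) = 0.4055
  log(r/|z_k|) for z_k = 2: log(6/2) = 1.0986
  log(r/|z_k|) for z_k = 1: log(6/1) = 1.7918
Sum over inside zeros: 3.2958.
I(r) = log|p(0)| + (inside sum) = 2.0794 + 3.2958 = 5.3753.
Closed form (all zeros inside, monic): I(r) = n·log(r) = 3·log(6) = 5.3753. ✓

I(r) ≈ 5.3753.


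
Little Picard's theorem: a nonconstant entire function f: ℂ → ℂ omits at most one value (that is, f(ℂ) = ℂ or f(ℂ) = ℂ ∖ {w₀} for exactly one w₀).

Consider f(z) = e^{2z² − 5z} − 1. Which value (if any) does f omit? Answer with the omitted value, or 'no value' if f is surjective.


Little Picard bounds the complement of f(ℂ) to at most one point.
The exponent g(z) = 2z² − 5z is a nonconstant polynomial, hence surjective onto ℂ. So e^{g(z)} takes every value in {e^w : w ∈ ℂ} = ℂ ∖ {0}. Adding -1 shifts the range to ℂ ∖ {-1}. f omits exactly -1.

Omitted value: -1.


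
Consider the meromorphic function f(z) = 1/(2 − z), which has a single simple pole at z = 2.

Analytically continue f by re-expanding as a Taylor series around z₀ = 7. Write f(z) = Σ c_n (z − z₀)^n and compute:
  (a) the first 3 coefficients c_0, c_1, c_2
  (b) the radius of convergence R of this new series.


Let w = z − z₀, so z = z₀ + w.
Then 2 − z = 2 − (z₀ + w) = (2 − z₀) − w = -5 − w.
f(z) = 1/(-5 − w) = (1/(-5)) · 1/(1 − w/(-5)) = Σ_{n≥0} w^n / (-5)^(n+1).
So c_n = 1/(-5)^(n+1):
  c_0 = 1/(-5)^1 = -1/5.
  c_1 = 1/(-5)^2 = 1/25.
  c_2 = 1/(-5)^3 = -1/125.
The series is valid for |w/d| < 1, i.e. |z − z₀| < |d|.
Radius of convergence: R = |2 − z₀| = |-5| = 5 (distance from z₀ to the singularity z = 2).

c_0 = -1/5, c_1 = 1/25, c_2 = -1/125; R = 5.


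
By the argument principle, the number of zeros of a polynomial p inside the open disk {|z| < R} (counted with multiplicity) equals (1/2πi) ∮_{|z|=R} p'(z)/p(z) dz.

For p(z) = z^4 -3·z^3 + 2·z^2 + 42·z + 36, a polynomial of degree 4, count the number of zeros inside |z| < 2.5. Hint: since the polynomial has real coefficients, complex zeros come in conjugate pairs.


The zeros of p are: -1, -2, (3 + 3i), (3 - 3i).
Their magnitudes are: 1, 2, 4.243, 4.243.
Zeros with |z| < R = 2.5: -1, -2.
Count = 2.
By the argument principle, (1/2πi) ∮_{|z|=R} p'(z)/p(z) dz equals exactly this count.

Number of zeros inside |z| < 2.5: 2.


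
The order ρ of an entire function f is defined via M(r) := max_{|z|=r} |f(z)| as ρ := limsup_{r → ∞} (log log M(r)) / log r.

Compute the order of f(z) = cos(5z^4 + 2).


Write cos(w) = (e^{iw} ± e^{−iw})/(2 or 2i), so |cos(w)| ≤ e^{|w|}. With w = 5z^4 + 2, |w| ≤ 5r^4 + 2 on |z|=r, giving M(r) ≤ e^{5r^4 + 2} and ρ ≤ 4. For the lower bound, choose z on |z|=r with 5z^4 purely imaginary of modulus 5r^4; then |cos(5z^4 + 2)| grows like e^{5r^4}/2, so ρ ≥ 4. Hence ρ = 4.
Therefore ρ = 4.

Order ρ = 4.


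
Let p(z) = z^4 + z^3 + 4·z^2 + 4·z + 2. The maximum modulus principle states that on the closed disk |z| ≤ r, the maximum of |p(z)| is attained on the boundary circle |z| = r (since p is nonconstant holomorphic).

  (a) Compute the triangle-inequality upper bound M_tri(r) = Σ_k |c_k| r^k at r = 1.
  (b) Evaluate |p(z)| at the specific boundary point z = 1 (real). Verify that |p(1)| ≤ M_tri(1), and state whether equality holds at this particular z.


Coefficients: c_0 = 2, c_1 = 4, c_2 = 4, c_3 = 1, c_4 = 1. Radius r = 1.
Part (a). Triangle bound: M_tri(r) = Σ_k |c_k| r^k
  = |2|·1^0 + |4|·1^1 + |4|·1^2 + |1|·1^3 + |1|·1^4
  = 2 + 4 + 4 + 1 + 1 = 12.
This bounds M(r) := max_{|z|=r} |p(z)| from above; equality holds iff all terms c_k z^k can be made to align in phase at a single z on |z|=r.
Part (b). At z = 1 (real, on the circle |z| = r):
  p(1) = (2)·1^0 + (4)·1^1 + (4)·1^2 + (1)·1^3 + (1)·1^4 = 12.
  |p(1)| = 12.
Since all nonzero coefficients share the same sign, |p(1)| = 12 = M_tri(1); the triangle bound is attained at z = 1, so in fact M(r) = 12.

M_tri(1) = 12; |p(1)| = 12; equality at z=1: yes.


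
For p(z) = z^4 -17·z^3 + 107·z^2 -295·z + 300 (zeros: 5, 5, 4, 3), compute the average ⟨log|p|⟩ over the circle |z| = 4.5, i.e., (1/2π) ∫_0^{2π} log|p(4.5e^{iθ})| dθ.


Zeros: 3, 4, 5, 5; r = 4.5.
Inside |z| < r: 3, 4. Outside (|z| ≥ r): 5, 5.
p(0) = 300, so log|p(0)| = log(300) = 5.7038.
Apply Jensen: I(r) = log|p(0)| + Σ_k log(r/|z_k|), summed over zeros inside |z| < r.
  log(r/|z_k|) for z_k = 4: log(4.5/4) = 0.1178
  log(r/|z_k|) for z_k = 3: log(4.5/3) = 0.4055
  Outside zeros (5, 5) contribute nothing to the Jensen sum.
Sum over inside zeros: 0.5232.
I(r) = log|p(0)| + (inside sum) = 5.7038 + 0.5232 = 6.2270.
Note: since some zeros are outside |z| ≤ r, the simplified n·log(r) form does NOT apply — only the inside zeros contribute.

I(r) ≈ 6.2270.


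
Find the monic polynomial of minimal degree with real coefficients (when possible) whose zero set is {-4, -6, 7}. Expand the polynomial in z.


The polynomial is p(z) = ∏_{α ∈ S} (z − α), where S = {-4, -6, 7}.
Expanding the product yields: p(z) = z^3 + 3·z^2 -46·z -168.
The resulting polynomial has degree 3 and real coefficients as required.

p(z) = z^3 + 3·z^2 -46·z -168.


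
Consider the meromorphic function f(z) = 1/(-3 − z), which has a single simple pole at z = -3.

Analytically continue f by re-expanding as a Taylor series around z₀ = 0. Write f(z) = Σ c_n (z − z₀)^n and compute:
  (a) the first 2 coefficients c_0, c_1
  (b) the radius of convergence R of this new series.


Let w = z − z₀, so z = z₀ + w.
Then -3 − z = -3 − (z₀ + w) = (-3 − z₀) − w = -3 − w.
f(z) = 1/(-3 − w) = (1/(-3)) · 1/(1 − w/(-3)) = Σ_{n≥0} w^n / (-3)^(n+1).
So c_n = 1/(-3)^(n+1):
  c_0 = 1/(-3)^1 = -1/3.
  c_1 = 1/(-3)^2 = 1/9.
The series is valid for |w/d| < 1, i.e. |z − z₀| < |d|.
Radius of convergence: R = |-3 − z₀| = |-3| = 3 (distance from z₀ to the singularity z = -3).

c_0 = -1/3, c_1 = 1/9; R = 3.


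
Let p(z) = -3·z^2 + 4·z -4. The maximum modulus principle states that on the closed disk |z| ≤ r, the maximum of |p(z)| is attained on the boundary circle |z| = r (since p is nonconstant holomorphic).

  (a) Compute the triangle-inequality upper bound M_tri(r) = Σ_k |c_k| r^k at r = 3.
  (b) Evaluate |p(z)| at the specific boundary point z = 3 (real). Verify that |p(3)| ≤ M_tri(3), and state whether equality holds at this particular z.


Coefficients: c_0 = -4, c_1 = 4, c_2 = -3. Radius r = 3.
Part (a). Triangle bound: M_tri(r) = Σ_k |c_k| r^k
  = |-4|·3^0 + |4|·3^1 + |-3|·3^2
  = 4 + 12 + 27 = 43.
This bounds M(r) := max_{|z|=r} |p(z)| from above; equality holds iff all terms c_k z^k can be made to align in phase at a single z on |z|=r.
Part (b). At z = 3 (real, on the circle |z| = r):
  p(3) = (-4)·3^0 + (4)·3^1 + (-3)·3^2 = -19.
  |p(3)| = 19.
Check: |p(3)| = 19 ≤ 43 = M_tri(3). ✓ Equality does not hold at z = 3 (the coefficients have mixed signs, so the terms do not all align in phase there).

M_tri(3) = 43; |p(3)| = 19; equality at z=3: no.


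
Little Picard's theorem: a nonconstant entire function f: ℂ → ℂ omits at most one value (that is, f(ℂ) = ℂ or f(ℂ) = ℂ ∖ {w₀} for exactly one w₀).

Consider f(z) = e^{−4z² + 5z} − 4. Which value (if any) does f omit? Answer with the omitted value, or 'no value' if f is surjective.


Little Picard bounds the complement of f(ℂ) to at most one point.
The exponent g(z) = −4z² + 5z is a nonconstant polynomial, hence surjective onto ℂ. So e^{g(z)} takes every value in {e^w : w ∈ ℂ} = ℂ ∖ {0}. Adding -4 shifts the range to ℂ ∖ {-4}. f omits exactly -4.

Omitted value: -4.


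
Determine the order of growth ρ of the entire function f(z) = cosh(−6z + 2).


cosh(w) is a linear combination of e^{iw} and e^{−iw} (or e^w, e^{−w} in the hyperbolic case), so |cosh(w)| ≤ e^{|w|}. With w = −6z + 2, |w| ≤ 6|z| + 2 = 6r + 2 on |z| = r, giving M(r) ≤ e^{6r + 2}, so ρ ≤ 1. On a suitable ray (z = it for sin/cos; z = t for sinh/cosh, t real → ∞), |cosh(−6z + 2)| grows like e^{6|t|}/2, so ρ ≥ 1. Hence ρ = 1.
Therefore ρ = 1.

Order ρ = 1.


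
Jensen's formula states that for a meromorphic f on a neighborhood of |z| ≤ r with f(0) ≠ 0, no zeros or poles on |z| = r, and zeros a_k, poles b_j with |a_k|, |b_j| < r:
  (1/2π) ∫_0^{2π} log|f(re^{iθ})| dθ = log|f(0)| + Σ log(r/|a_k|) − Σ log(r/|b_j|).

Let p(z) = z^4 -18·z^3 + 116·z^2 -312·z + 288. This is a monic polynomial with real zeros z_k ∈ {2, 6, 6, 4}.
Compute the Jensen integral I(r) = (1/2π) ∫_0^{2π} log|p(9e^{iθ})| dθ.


Zeros: 2, 4, 6, 6; r = 9.
Inside |z| < r: 2, 4, 6, 6. Outside (|z| ≥ r): ∅.
p(0) = 288, so log|p(0)| = log(288) = 5.6630.
Apply Jensen: I(r) = log|p(0)| + Σ_k log(r/|z_k|), summed over zeros inside |z| < r.
  log(r/|z_k|) for z_k = 2: log(9/2) = 1.5041
  log(r/|z_k|) for z_k = 6: log(9/6) = 0.4055
  log(r/|z_k|) for z_k = 6: log(9/6) = 0.4055
  log(r/|z_k|) for z_k = 4: log(9/4) = 0.8109
Sum over inside zeros: 3.1259.
I(r) = log|p(0)| + (inside sum) = 5.6630 + 3.1259 = 8.7889.
Closed form (all zeros inside, monic): I(r) = n·log(r) = 4·log(9) = 8.7889. ✓

I(r) ≈ 8.7889.


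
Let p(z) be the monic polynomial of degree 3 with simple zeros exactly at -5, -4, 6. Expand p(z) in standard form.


The polynomial is p(z) = ∏_{α ∈ S} (z − α), where S = {-5, -4, 6}.
Expanding the product yields: p(z) = z^3 + 3·z^2 -34·z -120.
The resulting polynomial has degree 3 and real coefficients as required.

p(z) = z^3 + 3·z^2 -34·z -120.


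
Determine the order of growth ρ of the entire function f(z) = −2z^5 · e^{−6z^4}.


M(r) = max_{|z|=r} |-2|·|z|^5·|e^{−6z^4}| = 2·r^5 · e^{6r^4} (the factors attain their maxima compatibly on |z|=r). Then log M(r) = log 2 + 5·log r + 6r^4, dominated by the last term, so log log M(r) ~ 4·log r. The polynomial factor -2z^5 contributes only a log r term and does not affect the order. ρ = 4.
Therefore ρ = 4.

Order ρ = 4.


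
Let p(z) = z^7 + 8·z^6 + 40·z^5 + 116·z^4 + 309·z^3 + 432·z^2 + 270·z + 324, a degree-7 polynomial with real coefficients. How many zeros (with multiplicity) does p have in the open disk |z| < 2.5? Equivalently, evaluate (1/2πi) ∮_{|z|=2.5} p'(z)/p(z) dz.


The zeros of p are: (0 + 3i), (0 - 3i), -2, (0 + 1i), (0 - 1i), (-3 + 3i), (-3 - 3i).
Their magnitudes are: 3, 3, 2, 1, 1, 4.243, 4.243.
Zeros with |z| < R = 2.5: -2, (0 + 1i), (0 - 1i).
Count = 3.
By the argument principle, (1/2πi) ∮_{|z|=R} p'(z)/p(z) dz equals exactly this count.

Number of zeros inside |z| < 2.5: 3.


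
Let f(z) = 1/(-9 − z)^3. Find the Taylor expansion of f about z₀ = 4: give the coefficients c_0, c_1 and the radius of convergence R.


Let w = z − z₀, so z = z₀ + w.
Then -9 − z = -9 − (z₀ + w) = (-9 − z₀) − w = -13 − w.
f(z) = 1/(-13 − w)^3 = (1/(-13)^3) · (1 − w/(-13))^{−3}.
By the binomial series (1−u)^{−3} = Σ_{n≥0} C(n+2, 2) u^n for |u|<1, with u = w/(-13):
  c_n = C(n+2, 2) / (-13)^(n+3).
  c_0 = 1/(-13)^3 = -1/2197.
  c_1 = 3/(-13)^4 = 3/28561.
The series is valid for |w/d| < 1, i.e. |z − z₀| < |d|.
Radius of convergence: R = |-9 − z₀| = |-13| = 13 (distance from z₀ to the singularity z = -9).

c_0 = -1/2197, c_1 = 3/28561; R = 13.


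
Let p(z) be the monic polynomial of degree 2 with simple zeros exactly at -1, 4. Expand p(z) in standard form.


The polynomial is p(z) = ∏_{α ∈ S} (z − α), where S = {-1, 4}.
Expanding the product yields: p(z) = z^2 -3·z -4.
The resulting polynomial has degree 2 and real coefficients as required.

p(z) = z^2 -3·z -4.


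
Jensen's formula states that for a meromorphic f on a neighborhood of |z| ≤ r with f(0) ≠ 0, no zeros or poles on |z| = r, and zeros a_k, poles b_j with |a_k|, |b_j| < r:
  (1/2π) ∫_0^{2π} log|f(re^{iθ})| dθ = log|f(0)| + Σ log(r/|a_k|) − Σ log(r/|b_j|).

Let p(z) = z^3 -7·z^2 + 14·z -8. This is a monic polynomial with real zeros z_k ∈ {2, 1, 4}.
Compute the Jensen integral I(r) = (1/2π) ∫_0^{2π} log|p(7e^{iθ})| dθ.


Zeros: 1, 2, 4; r = 7.
Inside |z| < r: 1, 2, 4. Outside (|z| ≥ r): ∅.
p(0) = -8, so log|p(0)| = log(8) = 2.0794.
Apply Jensen: I(r) = log|p(0)| + Σ_k log(r/|z_k|), summed over zeros inside |z| < r.
  log(r/|z_k|) for z_k = 2: log(7/2) = 1.2528
  log(r/|z_k|) for z_k = 1: log(7/1) = 1.9459
  log(r/|z_k|) for z_k = 4: log(7/4) = 0.5596
Sum over inside zeros: 3.7583.
I(r) = log|p(0)| + (inside sum) = 2.0794 + 3.7583 = 5.8377.
Closed form (all zeros inside, monic): I(r) = n·log(r) = 3·log(7) = 5.8377. ✓

I(r) ≈ 5.8377.


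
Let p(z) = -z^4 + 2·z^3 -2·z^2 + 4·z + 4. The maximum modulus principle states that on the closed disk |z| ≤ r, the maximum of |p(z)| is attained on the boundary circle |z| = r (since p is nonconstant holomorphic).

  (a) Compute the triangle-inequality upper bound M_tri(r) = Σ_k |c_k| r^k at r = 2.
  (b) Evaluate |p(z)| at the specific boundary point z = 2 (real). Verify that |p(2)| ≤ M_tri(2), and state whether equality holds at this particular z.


Coefficients: c_0 = 4, c_1 = 4, c_2 = -2, c_3 = 2, c_4 = -1. Radius r = 2.
Part (a). Triangle bound: M_tri(r) = Σ_k |c_k| r^k
  = |4|·2^0 + |4|·2^1 + |-2|·2^2 + |2|·2^3 + |-1|·2^4
  = 4 + 8 + 8 + 16 + 16 = 52.
This bounds M(r) := max_{|z|=r} |p(z)| from above; equality holds iff all terms c_k z^k can be made to align in phase at a single z on |z|=r.
Part (b). At z = 2 (real, on the circle |z| = r):
  p(2) = (4)·2^0 + (4)·2^1 + (-2)·2^2 + (2)·2^3 + (-1)·2^4 = 4.
  |p(2)| = 4.
Check: |p(2)| = 4 ≤ 52 = M_tri(2). ✓ Equality does not hold at z = 2 (the coefficients have mixed signs, so the terms do not all align in phase there).

M_tri(2) = 52; |p(2)| = 4; equality at z=2: no.


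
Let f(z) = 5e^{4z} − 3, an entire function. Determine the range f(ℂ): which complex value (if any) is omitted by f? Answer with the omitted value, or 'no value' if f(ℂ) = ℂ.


Little Picard bounds the complement of f(ℂ) to at most one point.
e^{4z} is never zero on ℂ, so 5·e^{4z} takes every value in ℂ ∖ {0}. Adding -3 shifts the range to ℂ ∖ {-3}. Thus f omits exactly the value -3.

Omitted value: -3.


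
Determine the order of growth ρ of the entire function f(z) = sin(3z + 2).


sin(w) is a linear combination of e^{iw} and e^{−iw} (or e^w, e^{−w} in the hyperbolic case), so |sin(w)| ≤ e^{|w|}. With w = 3z + 2, |w| ≤ 3|z| + 2 = 3r + 2 on |z| = r, giving M(r) ≤ e^{3r + 2}, so ρ ≤ 1. On a suitable ray (z = it for sin/cos; z = t for sinh/cosh, t real → ∞), |sin(3z + 2)| grows like e^{3|t|}/2, so ρ ≥ 1. Hence ρ = 1.
Therefore ρ = 1.

Order ρ = 1.


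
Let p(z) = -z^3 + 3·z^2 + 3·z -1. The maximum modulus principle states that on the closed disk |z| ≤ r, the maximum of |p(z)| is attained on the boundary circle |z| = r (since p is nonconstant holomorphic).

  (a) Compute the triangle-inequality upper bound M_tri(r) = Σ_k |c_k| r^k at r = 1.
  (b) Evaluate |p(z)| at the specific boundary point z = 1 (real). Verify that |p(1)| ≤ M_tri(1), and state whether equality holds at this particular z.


Coefficients: c_0 = -1, c_1 = 3, c_2 = 3, c_3 = -1. Radius r = 1.
Part (a). Triangle bound: M_tri(r) = Σ_k |c_k| r^k
  = |-1|·1^0 + |3|·1^1 + |3|·1^2 + |-1|·1^3
  = 1 + 3 + 3 + 1 = 8.
This bounds M(r) := max_{|z|=r} |p(z)| from above; equality holds iff all terms c_k z^k can be made to align in phase at a single z on |z|=r.
Part (b). At z = 1 (real, on the circle |z| = r):
  p(1) = (-1)·1^0 + (3)·1^1 + (3)·1^2 + (-1)·1^3 = 4.
  |p(1)| = 4.
Check: |p(1)| = 4 ≤ 8 = M_tri(1). ✓ Equality does not hold at z = 1 (the coefficients have mixed signs, so the terms do not all align in phase there).

M_tri(1) = 8; |p(1)| = 4; equality at z=1: no.
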